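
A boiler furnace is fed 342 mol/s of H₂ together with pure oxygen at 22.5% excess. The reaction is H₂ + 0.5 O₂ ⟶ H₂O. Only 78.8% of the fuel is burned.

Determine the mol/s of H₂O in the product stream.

269 mol/s

Stoichiometric O₂ = 0.5 × 342 = 171 mol/s; O₂ fed = 171 × 1.225 = 209.5 mol/s.
Fuel reacted = 0.788 × 342 → ξ = 269.5 mol/s.
Outlet (n = n₀ + ν ξ):
  H₂: 342 − 1(269.5) = 72.5
  O₂: 209.5 − 0.5(269.5) = 74.73
  H₂O: 0 + 1(269.5) = 269.5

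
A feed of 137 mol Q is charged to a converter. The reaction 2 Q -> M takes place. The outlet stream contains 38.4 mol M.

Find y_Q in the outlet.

0.611

For M: n = n₀ + 1ξ → 38.4 = 0 + 1ξ, giving ξ = 38.4 mol.
Outlet amounts (n = n₀ + ν ξ):
  Q: 137 − 2(38.4) = 60.2
  M: 0 + 1(38.4) = 38.4
Total out = 98.6 mol; y_Q = 60.2 / 98.6 = 0.6105.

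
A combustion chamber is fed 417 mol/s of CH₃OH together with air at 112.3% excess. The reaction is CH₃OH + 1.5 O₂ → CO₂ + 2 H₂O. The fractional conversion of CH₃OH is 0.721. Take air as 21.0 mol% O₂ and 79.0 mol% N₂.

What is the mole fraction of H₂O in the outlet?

Stoichiometric O₂ = 1.5 × 417 = 625.5 mol/s; O₂ fed = 625.5 × 2.123 = 1328 mol/s.
N₂ fed = 1328 × 79/21 = 4996 mol/s.
Fuel reacted = 0.721 × 417 → ξ = 300.7 mol/s.
Outlet (n = n₀ + ν ξ):
  CH₃OH: 417 − 1(300.7) = 116.3
  O₂: 1328 − 1.5(300.7) = 877
  N₂: 4996 (inert)
  CO₂: 0 + 1(300.7) = 300.7
  H₂O: 0 + 2(300.7) = 601.3
Total out = 6891 mol/s; y_H₂O = 601.3 / 6891 = 0.08726.

0.0873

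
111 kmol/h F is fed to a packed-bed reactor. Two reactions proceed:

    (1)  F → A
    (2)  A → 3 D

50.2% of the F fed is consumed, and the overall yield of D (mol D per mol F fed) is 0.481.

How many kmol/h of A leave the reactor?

37.9 kmol/h

Conversion of F: F consumed = 1ξ₁ = 0.502 × 111 → ξ₁ = 55.72 kmol/h.
Yield of D: 3ξ₂ / 111 = 0.481 → ξ₂ = 17.8 kmol/h.
Outlet amounts (n = n₀ + Σ ν·ξ):
  F: 111 − 1(55.72) = 55.28
  A: 0 + 1(55.72) − 1(17.8) = 37.92
  D: 0 + 3(17.8) = 53.39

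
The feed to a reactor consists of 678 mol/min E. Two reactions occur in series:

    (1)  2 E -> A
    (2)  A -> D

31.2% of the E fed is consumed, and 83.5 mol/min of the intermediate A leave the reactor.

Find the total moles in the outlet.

572 mol/min

Conversion of E: E consumed = 2ξ₁ = 0.312 × 678 → ξ₁ = 105.8 mol/min.
A balance: n_A = 0 + 1ξ₁ − 1ξ₂ = 83.5 → ξ₂ = (1·105.8 − 83.5)/1 = 22.27 mol/min.
Outlet amounts (n = n₀ + Σ ν·ξ):
  E: 678 − 2(105.8) = 466.5
  A: 0 + 1(105.8) − 1(22.27) = 83.5
  D: 0 + 1(22.27) = 22.27
Total out = 466.5 + 83.5 + 22.27 = 572.2 mol/min.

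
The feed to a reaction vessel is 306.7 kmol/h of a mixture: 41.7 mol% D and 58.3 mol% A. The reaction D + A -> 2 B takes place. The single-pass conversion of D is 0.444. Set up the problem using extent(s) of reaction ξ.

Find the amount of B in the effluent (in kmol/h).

D reacted = 0.444 × 127.9 = 56.78 kmol/h; ν_D = −1, so ξ = 56.78/1 = 56.78 kmol/h.
Outlet amounts (n = n₀ + ν ξ):
  D: 127.9 − 1(56.78) = 71.11
  A: 178.8 − 1(56.78) = 122
  B: 0 + 2(56.78) = 113.6

114 kmol/h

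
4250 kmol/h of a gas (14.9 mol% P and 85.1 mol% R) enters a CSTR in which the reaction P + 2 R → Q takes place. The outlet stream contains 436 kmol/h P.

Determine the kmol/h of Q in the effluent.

For P: n = n₀ − 1ξ → 436 = 633.2 − 1ξ, giving ξ = 197.2 kmol/h.
Outlet amounts (n = n₀ + ν ξ):
  P: 633.2 − 1(197.2) = 436
  R: 3617 − 2(197.2) = 3222
  Q: 0 + 1(197.2) = 197.2

197 kmol/h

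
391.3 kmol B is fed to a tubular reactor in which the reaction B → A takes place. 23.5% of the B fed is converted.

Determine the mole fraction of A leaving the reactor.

B reacted = 0.235 × 391.3 = 91.96 kmol; ν_B = −1, so ξ = 91.96/1 = 91.96 kmol.
Outlet amounts (n = n₀ + ν ξ):
  B: 391.3 − 1(91.96) = 299.3
  A: 0 + 1(91.96) = 91.96
Total out = 391.3 kmol; y_A = 91.96 / 391.3 = 0.235.

0.235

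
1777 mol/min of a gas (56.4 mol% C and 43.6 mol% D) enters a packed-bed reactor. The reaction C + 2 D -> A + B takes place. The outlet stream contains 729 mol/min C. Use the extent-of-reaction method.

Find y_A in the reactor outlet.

For C: n = n₀ − 1ξ → 729 = 1002 − 1ξ, giving ξ = 273.2 mol/min.
Outlet amounts (n = n₀ + ν ξ):
  C: 1002 − 1(273.2) = 729
  D: 774.8 − 2(273.2) = 228.3
  A: 0 + 1(273.2) = 273.2
  B: 0 + 1(273.2) = 273.2
Total out = 1504 mol/min; y_A = 273.2 / 1504 = 0.1817.

0.182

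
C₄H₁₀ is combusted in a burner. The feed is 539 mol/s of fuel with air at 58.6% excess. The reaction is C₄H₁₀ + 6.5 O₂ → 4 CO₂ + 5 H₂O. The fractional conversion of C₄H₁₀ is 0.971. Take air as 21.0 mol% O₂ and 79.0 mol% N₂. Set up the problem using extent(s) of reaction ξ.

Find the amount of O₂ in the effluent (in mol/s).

2150 mol/s

Stoichiometric O₂ = 6.5 × 539 = 3504 mol/s; O₂ fed = 3504 × 1.586 = 5557 mol/s.
N₂ fed = 5557 × 79/21 = 20900 mol/s.
Fuel reacted = 0.971 × 539 → ξ = 523.4 mol/s.
Outlet (n = n₀ + ν ξ):
  C₄H₁₀: 539 − 1(523.4) = 15.63
  O₂: 5557 − 6.5(523.4) = 2155
  N₂: 20900 (inert)
  CO₂: 0 + 4(523.4) = 2093
  H₂O: 0 + 5(523.4) = 2617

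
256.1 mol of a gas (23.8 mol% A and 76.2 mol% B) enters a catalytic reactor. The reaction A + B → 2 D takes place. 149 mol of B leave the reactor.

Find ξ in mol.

For B: n = n₀ − 1ξ → 149 = 195.1 − 1ξ, giving ξ = 46.15 mol.
Outlet amounts (n = n₀ + ν ξ):
  A: 60.95 − 1(46.15) = 14.8
  B: 195.1 − 1(46.15) = 149
  D: 0 + 2(46.15) = 92.3

ξ = 46.1 mol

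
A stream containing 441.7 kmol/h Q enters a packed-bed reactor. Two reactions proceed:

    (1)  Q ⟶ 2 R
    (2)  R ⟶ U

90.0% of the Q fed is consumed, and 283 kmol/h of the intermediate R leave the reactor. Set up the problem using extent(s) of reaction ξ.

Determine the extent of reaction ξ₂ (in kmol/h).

Conversion of Q: Q consumed = 1ξ₁ = 0.9 × 441.7 → ξ₁ = 397.5 kmol/h.
R balance: n_R = 0 + 2ξ₁ − 1ξ₂ = 283 → ξ₂ = (2·397.5 − 283)/1 = 512.1 kmol/h.
Outlet amounts (n = n₀ + Σ ν·ξ):
  Q: 441.7 − 1(397.5) = 44.17
  R: 0 + 2(397.5) − 1(512.1) = 283
  U: 0 + 1(512.1) = 512.1

ξ₂ = 512 kmol/h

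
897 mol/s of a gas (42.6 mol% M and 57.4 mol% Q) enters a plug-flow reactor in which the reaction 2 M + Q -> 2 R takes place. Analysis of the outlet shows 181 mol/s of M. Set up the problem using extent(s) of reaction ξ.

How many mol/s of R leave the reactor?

201 mol/s

For M: n = n₀ − 2ξ → 181 = 382.1 − 2ξ, giving ξ = 100.6 mol/s.
Outlet amounts (n = n₀ + ν ξ):
  M: 382.1 − 2(100.6) = 181
  Q: 514.9 − 1(100.6) = 414.3
  R: 0 + 2(100.6) = 201.1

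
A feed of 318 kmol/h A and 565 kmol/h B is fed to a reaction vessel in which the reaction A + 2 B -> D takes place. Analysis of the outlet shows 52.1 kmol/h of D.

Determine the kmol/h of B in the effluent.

461 kmol/h

For D: n = n₀ + 1ξ → 52.1 = 0 + 1ξ, giving ξ = 52.1 kmol/h.
Outlet amounts (n = n₀ + ν ξ):
  A: 318 − 1(52.1) = 265.9
  B: 565 − 2(52.1) = 460.8
  D: 0 + 1(52.1) = 52.1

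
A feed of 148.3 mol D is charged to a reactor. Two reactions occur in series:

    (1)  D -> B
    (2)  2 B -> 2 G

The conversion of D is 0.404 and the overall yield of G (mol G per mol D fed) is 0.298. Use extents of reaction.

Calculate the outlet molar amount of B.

15.7 mol

Conversion of D: D consumed = 1ξ₁ = 0.404 × 148.3 → ξ₁ = 59.91 mol.
Yield of G: 2ξ₂ / 148.3 = 0.298 → ξ₂ = 22.1 mol.
Outlet amounts (n = n₀ + Σ ν·ξ):
  D: 148.3 − 1(59.91) = 88.39
  B: 0 + 1(59.91) − 2(22.1) = 15.72
  G: 0 + 2(22.1) = 44.19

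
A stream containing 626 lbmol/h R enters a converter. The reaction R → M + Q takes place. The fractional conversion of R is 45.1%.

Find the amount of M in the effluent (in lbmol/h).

282 lbmol/h

R reacted = 0.451 × 626 = 282.3 lbmol/h; ν_R = −1, so ξ = 282.3/1 = 282.3 lbmol/h.
Outlet amounts (n = n₀ + ν ξ):
  R: 626 − 1(282.3) = 343.7
  M: 0 + 1(282.3) = 282.3
  Q: 0 + 1(282.3) = 282.3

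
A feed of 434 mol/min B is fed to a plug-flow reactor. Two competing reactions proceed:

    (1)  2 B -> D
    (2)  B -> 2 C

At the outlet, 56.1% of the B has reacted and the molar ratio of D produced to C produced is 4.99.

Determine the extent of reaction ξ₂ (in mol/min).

ξ₂ = 11.6 mol/min

Conversion of B: B consumed = 0.561 × 434 = 243.5 mol/min = 2ξ₁ + 1ξ₂.
Selectivity: 1ξ₁ / (2ξ₂) = 4.99 → ξ₁ = 9.98 ξ₂.
Substitute: (2·9.98 + 1) ξ₂ = 243.5 → ξ₂ = 11.62 mol/min, ξ₁ = 115.9 mol/min.
Outlet amounts (n = n₀ + Σ ν·ξ):
  B: 434 − 2(115.9) − 1(11.62) = 190.5
  D: 0 + 1(115.9) = 115.9
  C: 0 + 2(11.62) = 23.23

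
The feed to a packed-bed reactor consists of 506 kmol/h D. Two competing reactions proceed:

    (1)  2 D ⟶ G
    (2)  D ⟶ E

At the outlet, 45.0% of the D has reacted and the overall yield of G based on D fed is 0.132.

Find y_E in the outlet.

0.214

Yield of G: 1ξ₁ / 506 = 0.132 → ξ₁ = 66.79 kmol/h.
Conversion of D: 2ξ₁ + 1ξ₂ = 0.45 × 506 = 227.7 → ξ₂ = 94.12 kmol/h.
Outlet amounts (n = n₀ + Σ ν·ξ):
  D: 506 − 2(66.79) − 1(94.12) = 278.3
  G: 0 + 1(66.79) = 66.79
  E: 0 + 1(94.12) = 94.12
Total out = 439.2 kmol/h; y_E = 94.12 / 439.2 = 0.2143.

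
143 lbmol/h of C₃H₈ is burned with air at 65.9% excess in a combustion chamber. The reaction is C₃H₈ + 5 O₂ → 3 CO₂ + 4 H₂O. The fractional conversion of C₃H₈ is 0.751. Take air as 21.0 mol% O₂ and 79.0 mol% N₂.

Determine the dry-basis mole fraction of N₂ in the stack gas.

Stoichiometric O₂ = 5 × 143 = 715 lbmol/h; O₂ fed = 715 × 1.659 = 1186 lbmol/h.
N₂ fed = 1186 × 79/21 = 4462 lbmol/h.
Fuel reacted = 0.751 × 143 → ξ = 107.4 lbmol/h.
Outlet (n = n₀ + ν ξ):
  C₃H₈: 143 − 1(107.4) = 35.61
  O₂: 1186 − 5(107.4) = 649.2
  N₂: 4462 (inert)
  CO₂: 0 + 3(107.4) = 322.2
  H₂O: 0 + 4(107.4) = 429.6
Dry total = 5469 lbmol/h; y_N₂ (dry) = 4462 / 5469 = 0.8159.

0.816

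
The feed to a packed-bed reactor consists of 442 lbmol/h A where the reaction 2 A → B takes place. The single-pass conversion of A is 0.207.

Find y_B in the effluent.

0.115

A reacted = 0.207 × 442 = 91.49 lbmol/h; ν_A = −2, so ξ = 91.49/2 = 45.75 lbmol/h.
Outlet amounts (n = n₀ + ν ξ):
  A: 442 − 2(45.75) = 350.5
  B: 0 + 1(45.75) = 45.75
Total out = 396.3 lbmol/h; y_B = 45.75 / 396.3 = 0.1154.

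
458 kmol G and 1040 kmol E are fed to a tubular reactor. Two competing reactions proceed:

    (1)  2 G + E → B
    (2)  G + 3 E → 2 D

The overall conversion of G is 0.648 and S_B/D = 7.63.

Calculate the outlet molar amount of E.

Conversion of G: G consumed = 0.648 × 458 = 296.8 kmol = 2ξ₁ + 1ξ₂.
Selectivity: 1ξ₁ / (2ξ₂) = 7.63 → ξ₁ = 15.26 ξ₂.
Substitute: (2·15.26 + 1) ξ₂ = 296.8 → ξ₂ = 9.416 kmol, ξ₁ = 143.7 kmol.
Outlet amounts (n = n₀ + Σ ν·ξ):
  G: 458 − 2(143.7) − 1(9.416) = 161.2
  E: 1040 − 1(143.7) − 3(9.416) = 868.1
  B: 0 + 1(143.7) = 143.7
  D: 0 + 2(9.416) = 18.83

868 kmol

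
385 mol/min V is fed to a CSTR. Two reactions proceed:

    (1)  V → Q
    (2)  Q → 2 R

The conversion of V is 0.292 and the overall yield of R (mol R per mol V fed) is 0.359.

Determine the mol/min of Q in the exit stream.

Conversion of V: V consumed = 1ξ₁ = 0.292 × 385 → ξ₁ = 112.4 mol/min.
Yield of R: 2ξ₂ / 385 = 0.359 → ξ₂ = 69.11 mol/min.
Outlet amounts (n = n₀ + Σ ν·ξ):
  V: 385 − 1(112.4) = 272.6
  Q: 0 + 1(112.4) − 1(69.11) = 43.31
  R: 0 + 2(69.11) = 138.2

43.3 mol/min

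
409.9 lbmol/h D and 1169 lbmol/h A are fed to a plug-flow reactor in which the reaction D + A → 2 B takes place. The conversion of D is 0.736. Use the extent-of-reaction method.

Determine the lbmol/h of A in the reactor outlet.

D reacted = 0.736 × 409.9 = 301.7 lbmol/h; ν_D = −1, so ξ = 301.7/1 = 301.7 lbmol/h.
Outlet amounts (n = n₀ + ν ξ):
  D: 409.9 − 1(301.7) = 108.2
  A: 1169 − 1(301.7) = 867.3
  B: 0 + 2(301.7) = 603.4

867 lbmol/h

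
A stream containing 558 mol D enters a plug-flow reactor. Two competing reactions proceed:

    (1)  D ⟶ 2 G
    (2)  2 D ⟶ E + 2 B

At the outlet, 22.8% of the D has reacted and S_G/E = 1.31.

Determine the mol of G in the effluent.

62.8 mol

Conversion of D: D consumed = 0.228 × 558 = 127.2 mol = 1ξ₁ + 2ξ₂.
Selectivity: 2ξ₁ / (1ξ₂) = 1.31 → ξ₁ = 0.655 ξ₂.
Substitute: (1·0.655 + 2) ξ₂ = 127.2 → ξ₂ = 47.92 mol, ξ₁ = 31.39 mol.
Outlet amounts (n = n₀ + Σ ν·ξ):
  D: 558 − 1(31.39) − 2(47.92) = 430.8
  G: 0 + 2(31.39) = 62.77
  E: 0 + 1(47.92) = 47.92
  B: 0 + 2(47.92) = 95.84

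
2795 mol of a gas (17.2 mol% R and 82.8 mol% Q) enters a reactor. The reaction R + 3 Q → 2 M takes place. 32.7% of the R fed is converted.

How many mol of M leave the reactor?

R reacted = 0.327 × 480.7 = 157.2 mol; ν_R = −1, so ξ = 157.2/1 = 157.2 mol.
Outlet amounts (n = n₀ + ν ξ):
  R: 480.7 − 1(157.2) = 323.5
  Q: 2314 − 3(157.2) = 1843
  M: 0 + 2(157.2) = 314.4

314 mol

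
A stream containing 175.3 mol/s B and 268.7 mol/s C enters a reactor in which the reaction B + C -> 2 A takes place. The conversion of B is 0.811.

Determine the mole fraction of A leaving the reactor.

B reacted = 0.811 × 175.3 = 142.2 mol/s; ν_B = −1, so ξ = 142.2/1 = 142.2 mol/s.
Outlet amounts (n = n₀ + ν ξ):
  B: 175.3 − 1(142.2) = 33.13
  C: 268.7 − 1(142.2) = 126.5
  A: 0 + 2(142.2) = 284.3
Total out = 444 mol/s; y_A = 284.3 / 444 = 0.6404.

0.64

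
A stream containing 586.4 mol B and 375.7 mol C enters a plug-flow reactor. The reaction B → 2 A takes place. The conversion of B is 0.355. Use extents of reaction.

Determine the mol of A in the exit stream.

416 mol

B reacted = 0.355 × 586.4 = 208.2 mol; ν_B = −1, so ξ = 208.2/1 = 208.2 mol.
Outlet amounts (n = n₀ + ν ξ):
  B: 586.4 − 1(208.2) = 378.2
  A: 0 + 2(208.2) = 416.3
  C: 375.7 (inert)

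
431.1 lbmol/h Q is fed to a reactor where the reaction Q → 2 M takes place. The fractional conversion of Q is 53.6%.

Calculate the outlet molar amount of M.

Q reacted = 0.536 × 431.1 = 231.1 lbmol/h; ν_Q = −1, so ξ = 231.1/1 = 231.1 lbmol/h.
Outlet amounts (n = n₀ + ν ξ):
  Q: 431.1 − 1(231.1) = 200
  M: 0 + 2(231.1) = 462.1

462 lbmol/h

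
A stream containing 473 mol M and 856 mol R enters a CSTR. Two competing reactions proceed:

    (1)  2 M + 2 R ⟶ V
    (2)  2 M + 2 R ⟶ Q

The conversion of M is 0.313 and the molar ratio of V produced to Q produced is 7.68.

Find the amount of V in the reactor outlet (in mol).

Conversion of M: M consumed = 0.313 × 473 = 148 mol = 2ξ₁ + 2ξ₂.
Selectivity: 1ξ₁ / (1ξ₂) = 7.68 → ξ₁ = 7.68 ξ₂.
Substitute: (2·7.68 + 2) ξ₂ = 148 → ξ₂ = 8.528 mol, ξ₁ = 65.5 mol.
Outlet amounts (n = n₀ + Σ ν·ξ):
  M: 473 − 2(65.5) − 2(8.528) = 325
  R: 856 − 2(65.5) − 2(8.528) = 708
  V: 0 + 1(65.5) = 65.5
  Q: 0 + 1(8.528) = 8.528

65.5 mol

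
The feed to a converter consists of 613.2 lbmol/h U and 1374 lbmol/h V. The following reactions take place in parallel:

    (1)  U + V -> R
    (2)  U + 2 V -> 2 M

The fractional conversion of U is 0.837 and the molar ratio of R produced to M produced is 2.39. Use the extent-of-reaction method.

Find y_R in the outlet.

Conversion of U: U consumed = 0.837 × 613.2 = 513.2 lbmol/h = 1ξ₁ + 1ξ₂.
Selectivity: 1ξ₁ / (2ξ₂) = 2.39 → ξ₁ = 4.78 ξ₂.
Substitute: (1·4.78 + 1) ξ₂ = 513.2 → ξ₂ = 88.8 lbmol/h, ξ₁ = 424.5 lbmol/h.
Outlet amounts (n = n₀ + Σ ν·ξ):
  U: 613.2 − 1(424.5) − 1(88.8) = 99.95
  V: 1374 − 1(424.5) − 2(88.8) = 772
  R: 0 + 1(424.5) = 424.5
  M: 0 + 2(88.8) = 177.6
Total out = 1474 lbmol/h; y_R = 424.5 / 1474 = 0.288.

0.288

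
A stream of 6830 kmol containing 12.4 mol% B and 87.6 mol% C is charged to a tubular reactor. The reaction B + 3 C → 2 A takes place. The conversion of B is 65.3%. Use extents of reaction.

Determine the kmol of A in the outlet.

1110 kmol

B reacted = 0.653 × 846.9 = 553 kmol; ν_B = −1, so ξ = 553/1 = 553 kmol.
Outlet amounts (n = n₀ + ν ξ):
  B: 846.9 − 1(553) = 293.9
  C: 5983 − 3(553) = 4324
  A: 0 + 2(553) = 1106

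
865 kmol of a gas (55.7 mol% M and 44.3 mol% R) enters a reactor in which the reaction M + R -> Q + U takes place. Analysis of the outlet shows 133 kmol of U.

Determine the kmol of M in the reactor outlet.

349 kmol

For U: n = n₀ + 1ξ → 133 = 0 + 1ξ, giving ξ = 133 kmol.
Outlet amounts (n = n₀ + ν ξ):
  M: 481.8 − 1(133) = 348.8
  R: 383.2 − 1(133) = 250.2
  Q: 0 + 1(133) = 133
  U: 0 + 1(133) = 133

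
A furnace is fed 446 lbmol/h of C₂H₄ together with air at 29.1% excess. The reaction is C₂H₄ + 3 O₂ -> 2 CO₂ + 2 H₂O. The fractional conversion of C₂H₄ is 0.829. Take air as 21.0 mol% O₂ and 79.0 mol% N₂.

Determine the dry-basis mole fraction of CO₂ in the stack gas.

0.0932

Stoichiometric O₂ = 3 × 446 = 1338 lbmol/h; O₂ fed = 1338 × 1.291 = 1727 lbmol/h.
N₂ fed = 1727 × 79/21 = 6498 lbmol/h.
Fuel reacted = 0.829 × 446 → ξ = 369.7 lbmol/h.
Outlet (n = n₀ + ν ξ):
  C₂H₄: 446 − 1(369.7) = 76.27
  O₂: 1727 − 3(369.7) = 618.2
  N₂: 6498 (inert)
  CO₂: 0 + 2(369.7) = 739.5
  H₂O: 0 + 2(369.7) = 739.5
Dry total = 7932 lbmol/h; y_CO₂ (dry) = 739.5 / 7932 = 0.09323.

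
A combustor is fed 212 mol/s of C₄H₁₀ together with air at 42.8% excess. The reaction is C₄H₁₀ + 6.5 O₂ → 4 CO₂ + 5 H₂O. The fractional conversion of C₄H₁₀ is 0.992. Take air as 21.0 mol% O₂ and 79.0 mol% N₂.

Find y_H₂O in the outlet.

0.106

Stoichiometric O₂ = 6.5 × 212 = 1378 mol/s; O₂ fed = 1378 × 1.428 = 1968 mol/s.
N₂ fed = 1968 × 79/21 = 7403 mol/s.
Fuel reacted = 0.992 × 212 → ξ = 210.3 mol/s.
Outlet (n = n₀ + ν ξ):
  C₄H₁₀: 212 − 1(210.3) = 1.696
  O₂: 1968 − 6.5(210.3) = 600.8
  N₂: 7403 (inert)
  CO₂: 0 + 4(210.3) = 841.2
  H₂O: 0 + 5(210.3) = 1052
Total out = 9898 mol/s; y_H₂O = 1052 / 9898 = 0.1062.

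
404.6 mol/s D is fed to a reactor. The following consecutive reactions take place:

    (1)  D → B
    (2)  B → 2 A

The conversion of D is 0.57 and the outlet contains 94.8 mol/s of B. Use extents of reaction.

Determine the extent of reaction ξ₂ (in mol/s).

Conversion of D: D consumed = 1ξ₁ = 0.57 × 404.6 → ξ₁ = 230.6 mol/s.
B balance: n_B = 0 + 1ξ₁ − 1ξ₂ = 94.8 → ξ₂ = (1·230.6 − 94.8)/1 = 135.8 mol/s.
Outlet amounts (n = n₀ + Σ ν·ξ):
  D: 404.6 − 1(230.6) = 174
  B: 0 + 1(230.6) − 1(135.8) = 94.8
  A: 0 + 2(135.8) = 271.6

ξ₂ = 136 mol/s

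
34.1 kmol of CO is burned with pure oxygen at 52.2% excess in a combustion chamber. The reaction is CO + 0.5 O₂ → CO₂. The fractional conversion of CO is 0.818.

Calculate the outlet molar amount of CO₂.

27.9 kmol

Stoichiometric O₂ = 0.5 × 34.1 = 17.05 kmol; O₂ fed = 17.05 × 1.522 = 25.95 kmol.
Fuel reacted = 0.818 × 34.1 → ξ = 27.89 kmol.
Outlet (n = n₀ + ν ξ):
  CO: 34.1 − 1(27.89) = 6.206
  O₂: 25.95 − 0.5(27.89) = 12
  CO₂: 0 + 1(27.89) = 27.89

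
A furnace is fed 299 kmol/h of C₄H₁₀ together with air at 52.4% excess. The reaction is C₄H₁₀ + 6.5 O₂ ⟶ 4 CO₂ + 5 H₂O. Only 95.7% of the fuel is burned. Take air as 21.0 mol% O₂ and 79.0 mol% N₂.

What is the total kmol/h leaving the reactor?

Stoichiometric O₂ = 6.5 × 299 = 1944 kmol/h; O₂ fed = 1944 × 1.524 = 2962 kmol/h.
N₂ fed = 2962 × 79/21 = 11140 kmol/h.
Fuel reacted = 0.957 × 299 → ξ = 286.1 kmol/h.
Outlet (n = n₀ + ν ξ):
  C₄H₁₀: 299 − 1(286.1) = 12.86
  O₂: 2962 − 6.5(286.1) = 1102
  N₂: 11140 (inert)
  CO₂: 0 + 4(286.1) = 1145
  H₂O: 0 + 5(286.1) = 1431
Total out = 12.86 + 1102 + 11140 + 1145 + 1431 = 14830 kmol/h.

14800 kmol/h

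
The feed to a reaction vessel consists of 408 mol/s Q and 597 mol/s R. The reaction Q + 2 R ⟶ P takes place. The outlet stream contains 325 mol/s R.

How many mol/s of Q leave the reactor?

For R: n = n₀ − 2ξ → 325 = 597 − 2ξ, giving ξ = 136 mol/s.
Outlet amounts (n = n₀ + ν ξ):
  Q: 408 − 1(136) = 272
  R: 597 − 2(136) = 325
  P: 0 + 1(136) = 136

272 mol/s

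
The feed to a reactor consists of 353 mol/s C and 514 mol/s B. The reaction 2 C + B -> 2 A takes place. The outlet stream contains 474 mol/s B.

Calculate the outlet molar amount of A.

80 mol/s

For B: n = n₀ − 1ξ → 474 = 514 − 1ξ, giving ξ = 40 mol/s.
Outlet amounts (n = n₀ + ν ξ):
  C: 353 − 2(40) = 273
  B: 514 − 1(40) = 474
  A: 0 + 2(40) = 80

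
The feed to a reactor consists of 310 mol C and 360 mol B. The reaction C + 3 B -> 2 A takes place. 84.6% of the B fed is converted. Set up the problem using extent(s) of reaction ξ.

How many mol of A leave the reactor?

B reacted = 0.846 × 360 = 304.6 mol; ν_B = −3, so ξ = 304.6/3 = 101.5 mol.
Outlet amounts (n = n₀ + ν ξ):
  C: 310 − 1(101.5) = 208.5
  B: 360 − 3(101.5) = 55.44
  A: 0 + 2(101.5) = 203

203 mol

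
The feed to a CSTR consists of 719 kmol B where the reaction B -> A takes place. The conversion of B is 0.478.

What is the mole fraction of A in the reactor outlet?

0.478

B reacted = 0.478 × 719 = 343.7 kmol; ν_B = −1, so ξ = 343.7/1 = 343.7 kmol.
Outlet amounts (n = n₀ + ν ξ):
  B: 719 − 1(343.7) = 375.3
  A: 0 + 1(343.7) = 343.7
Total out = 719 kmol; y_A = 343.7 / 719 = 0.478.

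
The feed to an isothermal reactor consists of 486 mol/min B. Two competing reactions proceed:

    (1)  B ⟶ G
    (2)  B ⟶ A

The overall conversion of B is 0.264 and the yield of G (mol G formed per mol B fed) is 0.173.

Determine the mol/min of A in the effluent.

Yield of G: 1ξ₁ / 486 = 0.173 → ξ₁ = 84.08 mol/min.
Conversion of B: 1ξ₁ + 1ξ₂ = 0.264 × 486 = 128.3 → ξ₂ = 44.23 mol/min.
Outlet amounts (n = n₀ + Σ ν·ξ):
  B: 486 − 1(84.08) − 1(44.23) = 357.7
  G: 0 + 1(84.08) = 84.08
  A: 0 + 1(44.23) = 44.23

44.2 mol/min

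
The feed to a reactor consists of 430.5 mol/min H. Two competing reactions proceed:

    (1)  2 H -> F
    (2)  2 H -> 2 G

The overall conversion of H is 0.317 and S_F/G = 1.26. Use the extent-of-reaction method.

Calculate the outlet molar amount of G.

Conversion of H: H consumed = 0.317 × 430.5 = 136.5 mol/min = 2ξ₁ + 2ξ₂.
Selectivity: 1ξ₁ / (2ξ₂) = 1.26 → ξ₁ = 2.52 ξ₂.
Substitute: (2·2.52 + 2) ξ₂ = 136.5 → ξ₂ = 19.38 mol/min, ξ₁ = 48.85 mol/min.
Outlet amounts (n = n₀ + Σ ν·ξ):
  H: 430.5 − 2(48.85) − 2(19.38) = 294
  F: 0 + 1(48.85) = 48.85
  G: 0 + 2(19.38) = 38.77

38.8 mol/min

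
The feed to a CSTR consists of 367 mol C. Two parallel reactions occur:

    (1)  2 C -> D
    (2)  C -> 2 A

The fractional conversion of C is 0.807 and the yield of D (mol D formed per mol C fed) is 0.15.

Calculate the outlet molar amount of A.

372 mol

Yield of D: 1ξ₁ / 367 = 0.15 → ξ₁ = 55.05 mol.
Conversion of C: 2ξ₁ + 1ξ₂ = 0.807 × 367 = 296.2 → ξ₂ = 186.1 mol.
Outlet amounts (n = n₀ + Σ ν·ξ):
  C: 367 − 2(55.05) − 1(186.1) = 70.83
  D: 0 + 1(55.05) = 55.05
  A: 0 + 2(186.1) = 372.1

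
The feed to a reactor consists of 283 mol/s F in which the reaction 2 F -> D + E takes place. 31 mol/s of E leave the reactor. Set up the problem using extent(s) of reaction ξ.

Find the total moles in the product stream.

For E: n = n₀ + 1ξ → 31 = 0 + 1ξ, giving ξ = 31 mol/s.
Outlet amounts (n = n₀ + ν ξ):
  F: 283 − 2(31) = 221
  D: 0 + 1(31) = 31
  E: 0 + 1(31) = 31
Total out = 221 + 31 + 31 = 283 mol/s.

283 mol/s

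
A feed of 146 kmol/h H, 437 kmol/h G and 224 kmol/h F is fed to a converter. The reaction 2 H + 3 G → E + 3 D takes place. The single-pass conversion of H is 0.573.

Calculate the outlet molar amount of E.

41.8 kmol/h

H reacted = 0.573 × 146 = 83.66 kmol/h; ν_H = −2, so ξ = 83.66/2 = 41.83 kmol/h.
Outlet amounts (n = n₀ + ν ξ):
  H: 146 − 2(41.83) = 62.34
  G: 437 − 3(41.83) = 311.5
  E: 0 + 1(41.83) = 41.83
  D: 0 + 3(41.83) = 125.5
  F: 224 (inert)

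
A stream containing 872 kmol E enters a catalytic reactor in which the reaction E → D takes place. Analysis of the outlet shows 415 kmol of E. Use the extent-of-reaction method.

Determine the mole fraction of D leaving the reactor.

For E: n = n₀ − 1ξ → 415 = 872 − 1ξ, giving ξ = 457 kmol.
Outlet amounts (n = n₀ + ν ξ):
  E: 872 − 1(457) = 415
  D: 0 + 1(457) = 457
Total out = 872 kmol; y_D = 457 / 872 = 0.5241.

0.524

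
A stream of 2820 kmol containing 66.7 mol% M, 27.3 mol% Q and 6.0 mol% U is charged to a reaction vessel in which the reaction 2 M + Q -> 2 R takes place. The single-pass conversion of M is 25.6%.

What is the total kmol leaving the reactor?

M reacted = 0.256 × 1881 = 481.5 kmol; ν_M = −2, so ξ = 481.5/2 = 240.8 kmol.
Outlet amounts (n = n₀ + ν ξ):
  M: 1881 − 2(240.8) = 1399
  Q: 769.9 − 1(240.8) = 529.1
  R: 0 + 2(240.8) = 481.5
  U: 169.2 (inert)
Total out = 1399 + 529.1 + 481.5 + 169.2 = 2579 kmol.

2580 kmol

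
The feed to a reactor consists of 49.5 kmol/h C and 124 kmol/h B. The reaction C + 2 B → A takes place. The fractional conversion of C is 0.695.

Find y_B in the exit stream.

C reacted = 0.695 × 49.5 = 34.4 kmol/h; ν_C = −1, so ξ = 34.4/1 = 34.4 kmol/h.
Outlet amounts (n = n₀ + ν ξ):
  C: 49.5 − 1(34.4) = 15.1
  B: 124 − 2(34.4) = 55.2
  A: 0 + 1(34.4) = 34.4
Total out = 104.7 kmol/h; y_B = 55.2 / 104.7 = 0.5272.

0.527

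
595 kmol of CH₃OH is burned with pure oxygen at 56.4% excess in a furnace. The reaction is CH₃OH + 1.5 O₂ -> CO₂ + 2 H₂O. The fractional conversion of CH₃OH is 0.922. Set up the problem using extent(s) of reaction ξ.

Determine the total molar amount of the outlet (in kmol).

2270 kmol

Stoichiometric O₂ = 1.5 × 595 = 892.5 kmol; O₂ fed = 892.5 × 1.564 = 1396 kmol.
Fuel reacted = 0.922 × 595 → ξ = 548.6 kmol.
Outlet (n = n₀ + ν ξ):
  CH₃OH: 595 − 1(548.6) = 46.41
  O₂: 1396 − 1.5(548.6) = 573
  CO₂: 0 + 1(548.6) = 548.6
  H₂O: 0 + 2(548.6) = 1097
Total out = 46.41 + 573 + 548.6 + 1097 = 2265 kmol.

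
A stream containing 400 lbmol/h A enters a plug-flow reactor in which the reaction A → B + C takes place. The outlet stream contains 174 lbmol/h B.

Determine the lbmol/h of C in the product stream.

For B: n = n₀ + 1ξ → 174 = 0 + 1ξ, giving ξ = 174 lbmol/h.
Outlet amounts (n = n₀ + ν ξ):
  A: 400 − 1(174) = 226
  B: 0 + 1(174) = 174
  C: 0 + 1(174) = 174

174 lbmol/h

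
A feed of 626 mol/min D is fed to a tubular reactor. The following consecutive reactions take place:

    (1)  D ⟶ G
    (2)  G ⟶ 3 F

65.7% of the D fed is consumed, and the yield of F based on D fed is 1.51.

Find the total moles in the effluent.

1260 mol/min

Conversion of D: D consumed = 1ξ₁ = 0.657 × 626 → ξ₁ = 411.3 mol/min.
Yield of F: 3ξ₂ / 626 = 1.51 → ξ₂ = 315.1 mol/min.
Outlet amounts (n = n₀ + Σ ν·ξ):
  D: 626 − 1(411.3) = 214.7
  G: 0 + 1(411.3) − 1(315.1) = 96.2
  F: 0 + 3(315.1) = 945.3
Total out = 214.7 + 96.2 + 945.3 = 1256 mol/min.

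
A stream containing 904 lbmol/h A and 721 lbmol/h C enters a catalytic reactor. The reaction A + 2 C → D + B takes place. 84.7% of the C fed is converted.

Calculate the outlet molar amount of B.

C reacted = 0.847 × 721 = 610.7 lbmol/h; ν_C = −2, so ξ = 610.7/2 = 305.3 lbmol/h.
Outlet amounts (n = n₀ + ν ξ):
  A: 904 − 1(305.3) = 598.7
  C: 721 − 2(305.3) = 110.3
  D: 0 + 1(305.3) = 305.3
  B: 0 + 1(305.3) = 305.3

305 lbmol/h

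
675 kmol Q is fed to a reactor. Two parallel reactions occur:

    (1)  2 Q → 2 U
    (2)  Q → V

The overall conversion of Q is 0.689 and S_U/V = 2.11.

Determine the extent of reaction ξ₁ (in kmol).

Conversion of Q: Q consumed = 0.689 × 675 = 465.1 kmol = 2ξ₁ + 1ξ₂.
Selectivity: 2ξ₁ / (1ξ₂) = 2.11 → ξ₁ = 1.055 ξ₂.
Substitute: (2·1.055 + 1) ξ₂ = 465.1 → ξ₂ = 149.5 kmol, ξ₁ = 157.8 kmol.
Outlet amounts (n = n₀ + Σ ν·ξ):
  Q: 675 − 2(157.8) − 1(149.5) = 209.9
  U: 0 + 2(157.8) = 315.5
  V: 0 + 1(149.5) = 149.5

ξ₁ = 158 kmol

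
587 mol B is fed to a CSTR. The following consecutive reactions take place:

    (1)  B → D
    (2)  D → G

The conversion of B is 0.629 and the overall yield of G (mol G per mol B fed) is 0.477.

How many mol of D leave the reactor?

Conversion of B: B consumed = 1ξ₁ = 0.629 × 587 → ξ₁ = 369.2 mol.
Yield of G: 1ξ₂ / 587 = 0.477 → ξ₂ = 280 mol.
Outlet amounts (n = n₀ + Σ ν·ξ):
  B: 587 − 1(369.2) = 217.8
  D: 0 + 1(369.2) − 1(280) = 89.22
  G: 0 + 1(280) = 280

89.2 mol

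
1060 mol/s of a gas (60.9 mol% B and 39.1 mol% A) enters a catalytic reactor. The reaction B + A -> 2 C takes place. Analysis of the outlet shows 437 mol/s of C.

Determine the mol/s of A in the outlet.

For C: n = n₀ + 2ξ → 437 = 0 + 2ξ, giving ξ = 218.5 mol/s.
Outlet amounts (n = n₀ + ν ξ):
  B: 645.5 − 1(218.5) = 427
  A: 414.5 − 1(218.5) = 196
  C: 0 + 2(218.5) = 437

196 mol/s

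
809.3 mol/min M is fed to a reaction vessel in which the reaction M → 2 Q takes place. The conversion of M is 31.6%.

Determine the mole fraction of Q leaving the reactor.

0.48

M reacted = 0.316 × 809.3 = 255.7 mol/min; ν_M = −1, so ξ = 255.7/1 = 255.7 mol/min.
Outlet amounts (n = n₀ + ν ξ):
  M: 809.3 − 1(255.7) = 553.6
  Q: 0 + 2(255.7) = 511.5
Total out = 1065 mol/min; y_Q = 511.5 / 1065 = 0.4802.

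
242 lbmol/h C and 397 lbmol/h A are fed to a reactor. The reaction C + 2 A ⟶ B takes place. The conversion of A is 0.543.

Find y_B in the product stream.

0.255

A reacted = 0.543 × 397 = 215.6 lbmol/h; ν_A = −2, so ξ = 215.6/2 = 107.8 lbmol/h.
Outlet amounts (n = n₀ + ν ξ):
  C: 242 − 1(107.8) = 134.2
  A: 397 − 2(107.8) = 181.4
  B: 0 + 1(107.8) = 107.8
Total out = 423.4 lbmol/h; y_B = 107.8 / 423.4 = 0.2546.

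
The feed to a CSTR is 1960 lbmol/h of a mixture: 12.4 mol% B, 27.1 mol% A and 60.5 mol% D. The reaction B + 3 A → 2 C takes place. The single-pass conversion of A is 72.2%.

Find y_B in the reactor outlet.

A reacted = 0.722 × 531.2 = 383.5 lbmol/h; ν_A = −3, so ξ = 383.5/3 = 127.8 lbmol/h.
Outlet amounts (n = n₀ + ν ξ):
  B: 243 − 1(127.8) = 115.2
  A: 531.2 − 3(127.8) = 147.7
  C: 0 + 2(127.8) = 255.7
  D: 1186 (inert)
Total out = 1704 lbmol/h; y_B = 115.2 / 1704 = 0.0676.

0.0676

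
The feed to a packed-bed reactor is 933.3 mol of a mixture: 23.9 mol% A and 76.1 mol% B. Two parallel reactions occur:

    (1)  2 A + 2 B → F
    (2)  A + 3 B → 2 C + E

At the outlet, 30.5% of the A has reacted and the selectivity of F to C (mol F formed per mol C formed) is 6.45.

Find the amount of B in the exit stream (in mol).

637 mol

Conversion of A: A consumed = 0.305 × 223.1 = 68.03 mol = 2ξ₁ + 1ξ₂.
Selectivity: 1ξ₁ / (2ξ₂) = 6.45 → ξ₁ = 12.9 ξ₂.
Substitute: (2·12.9 + 1) ξ₂ = 68.03 → ξ₂ = 2.539 mol, ξ₁ = 32.75 mol.
Outlet amounts (n = n₀ + Σ ν·ξ):
  A: 223.1 − 2(32.75) − 1(2.539) = 155
  B: 710.2 − 2(32.75) − 3(2.539) = 637.1
  F: 0 + 1(32.75) = 32.75
  C: 0 + 2(2.539) = 5.077
  E: 0 + 1(2.539) = 2.539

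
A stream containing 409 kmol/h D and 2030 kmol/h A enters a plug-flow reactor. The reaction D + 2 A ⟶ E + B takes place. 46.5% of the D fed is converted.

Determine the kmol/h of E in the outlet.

190 kmol/h

D reacted = 0.465 × 409 = 190.2 kmol/h; ν_D = −1, so ξ = 190.2/1 = 190.2 kmol/h.
Outlet amounts (n = n₀ + ν ξ):
  D: 409 − 1(190.2) = 218.8
  A: 2030 − 2(190.2) = 1650
  E: 0 + 1(190.2) = 190.2
  B: 0 + 1(190.2) = 190.2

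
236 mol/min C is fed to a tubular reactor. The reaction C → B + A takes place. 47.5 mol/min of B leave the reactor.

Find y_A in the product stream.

For B: n = n₀ + 1ξ → 47.5 = 0 + 1ξ, giving ξ = 47.5 mol/min.
Outlet amounts (n = n₀ + ν ξ):
  C: 236 − 1(47.5) = 188.5
  B: 0 + 1(47.5) = 47.5
  A: 0 + 1(47.5) = 47.5
Total out = 283.5 mol/min; y_A = 47.5 / 283.5 = 0.1675.

0.168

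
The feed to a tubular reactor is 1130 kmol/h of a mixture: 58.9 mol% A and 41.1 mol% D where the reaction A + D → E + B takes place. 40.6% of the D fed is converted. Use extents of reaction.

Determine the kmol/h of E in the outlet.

D reacted = 0.406 × 464.4 = 188.6 kmol/h; ν_D = −1, so ξ = 188.6/1 = 188.6 kmol/h.
Outlet amounts (n = n₀ + ν ξ):
  A: 665.6 − 1(188.6) = 477
  D: 464.4 − 1(188.6) = 275.9
  E: 0 + 1(188.6) = 188.6
  B: 0 + 1(188.6) = 188.6

189 kmol/h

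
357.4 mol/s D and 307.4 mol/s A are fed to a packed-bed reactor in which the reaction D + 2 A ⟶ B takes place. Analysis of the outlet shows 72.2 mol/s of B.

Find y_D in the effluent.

0.548

For B: n = n₀ + 1ξ → 72.2 = 0 + 1ξ, giving ξ = 72.2 mol/s.
Outlet amounts (n = n₀ + ν ξ):
  D: 357.4 − 1(72.2) = 285.2
  A: 307.4 − 2(72.2) = 163
  B: 0 + 1(72.2) = 72.2
Total out = 520.4 mol/s; y_D = 285.2 / 520.4 = 0.548.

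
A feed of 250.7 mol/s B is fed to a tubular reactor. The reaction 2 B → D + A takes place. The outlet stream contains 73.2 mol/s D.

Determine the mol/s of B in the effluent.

104 mol/s

For D: n = n₀ + 1ξ → 73.2 = 0 + 1ξ, giving ξ = 73.2 mol/s.
Outlet amounts (n = n₀ + ν ξ):
  B: 250.7 − 2(73.2) = 104.3
  D: 0 + 1(73.2) = 73.2
  A: 0 + 1(73.2) = 73.2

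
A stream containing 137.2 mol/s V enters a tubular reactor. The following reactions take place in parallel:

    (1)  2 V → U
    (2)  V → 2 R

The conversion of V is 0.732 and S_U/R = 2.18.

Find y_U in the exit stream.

0.44

Conversion of V: V consumed = 0.732 × 137.2 = 100.4 mol/s = 2ξ₁ + 1ξ₂.
Selectivity: 1ξ₁ / (2ξ₂) = 2.18 → ξ₁ = 4.36 ξ₂.
Substitute: (2·4.36 + 1) ξ₂ = 100.4 → ξ₂ = 10.33 mol/s, ξ₁ = 45.05 mol/s.
Outlet amounts (n = n₀ + Σ ν·ξ):
  V: 137.2 − 2(45.05) − 1(10.33) = 36.77
  U: 0 + 1(45.05) = 45.05
  R: 0 + 2(10.33) = 20.66
Total out = 102.5 mol/s; y_U = 45.05 / 102.5 = 0.4396.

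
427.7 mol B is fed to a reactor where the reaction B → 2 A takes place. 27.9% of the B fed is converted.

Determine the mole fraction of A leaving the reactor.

B reacted = 0.279 × 427.7 = 119.3 mol; ν_B = −1, so ξ = 119.3/1 = 119.3 mol.
Outlet amounts (n = n₀ + ν ξ):
  B: 427.7 − 1(119.3) = 308.4
  A: 0 + 2(119.3) = 238.7
Total out = 547 mol; y_A = 238.7 / 547 = 0.4363.

0.436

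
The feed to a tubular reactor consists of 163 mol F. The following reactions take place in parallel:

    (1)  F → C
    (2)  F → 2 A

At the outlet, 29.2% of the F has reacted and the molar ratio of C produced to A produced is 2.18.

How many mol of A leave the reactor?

Conversion of F: F consumed = 0.292 × 163 = 47.6 mol = 1ξ₁ + 1ξ₂.
Selectivity: 1ξ₁ / (2ξ₂) = 2.18 → ξ₁ = 4.36 ξ₂.
Substitute: (1·4.36 + 1) ξ₂ = 47.6 → ξ₂ = 8.88 mol, ξ₁ = 38.72 mol.
Outlet amounts (n = n₀ + Σ ν·ξ):
  F: 163 − 1(38.72) − 1(8.88) = 115.4
  C: 0 + 1(38.72) = 38.72
  A: 0 + 2(8.88) = 17.76

17.8 mol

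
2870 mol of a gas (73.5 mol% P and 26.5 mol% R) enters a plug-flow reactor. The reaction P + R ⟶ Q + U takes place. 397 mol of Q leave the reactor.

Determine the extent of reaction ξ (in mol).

For Q: n = n₀ + 1ξ → 397 = 0 + 1ξ, giving ξ = 397 mol.
Outlet amounts (n = n₀ + ν ξ):
  P: 2109 − 1(397) = 1712
  R: 760.5 − 1(397) = 363.5
  Q: 0 + 1(397) = 397
  U: 0 + 1(397) = 397

ξ = 397 mol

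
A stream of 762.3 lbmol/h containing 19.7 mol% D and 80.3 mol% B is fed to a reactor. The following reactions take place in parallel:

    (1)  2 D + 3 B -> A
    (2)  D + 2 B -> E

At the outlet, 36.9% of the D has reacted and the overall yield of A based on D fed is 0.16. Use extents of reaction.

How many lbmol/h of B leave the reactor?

Yield of A: 1ξ₁ / 150.2 = 0.16 → ξ₁ = 24.03 lbmol/h.
Conversion of D: 2ξ₁ + 1ξ₂ = 0.369 × 150.2 = 55.41 → ξ₂ = 7.358 lbmol/h.
Outlet amounts (n = n₀ + Σ ν·ξ):
  D: 150.2 − 2(24.03) − 1(7.358) = 94.76
  B: 612.1 − 3(24.03) − 2(7.358) = 525.3
  A: 0 + 1(24.03) = 24.03
  E: 0 + 1(7.358) = 7.358

525 lbmol/h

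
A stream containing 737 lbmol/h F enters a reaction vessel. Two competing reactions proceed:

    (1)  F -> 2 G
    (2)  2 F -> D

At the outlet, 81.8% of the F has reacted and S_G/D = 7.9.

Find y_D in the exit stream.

Conversion of F: F consumed = 0.818 × 737 = 602.9 lbmol/h = 1ξ₁ + 2ξ₂.
Selectivity: 2ξ₁ / (1ξ₂) = 7.9 → ξ₁ = 3.95 ξ₂.
Substitute: (1·3.95 + 2) ξ₂ = 602.9 → ξ₂ = 101.3 lbmol/h, ξ₁ = 400.2 lbmol/h.
Outlet amounts (n = n₀ + Σ ν·ξ):
  F: 737 − 1(400.2) − 2(101.3) = 134.1
  G: 0 + 2(400.2) = 800.4
  D: 0 + 1(101.3) = 101.3
Total out = 1036 lbmol/h; y_D = 101.3 / 1036 = 0.09781.

0.0978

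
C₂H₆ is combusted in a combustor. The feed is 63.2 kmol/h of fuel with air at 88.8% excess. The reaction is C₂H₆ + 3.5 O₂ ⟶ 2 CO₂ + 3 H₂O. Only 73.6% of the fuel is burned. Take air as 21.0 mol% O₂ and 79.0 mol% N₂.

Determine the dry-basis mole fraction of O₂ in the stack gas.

Stoichiometric O₂ = 3.5 × 63.2 = 221.2 kmol/h; O₂ fed = 221.2 × 1.888 = 417.6 kmol/h.
N₂ fed = 417.6 × 79/21 = 1571 kmol/h.
Fuel reacted = 0.736 × 63.2 → ξ = 46.52 kmol/h.
Outlet (n = n₀ + ν ξ):
  C₂H₆: 63.2 − 1(46.52) = 16.68
  O₂: 417.6 − 3.5(46.52) = 254.8
  N₂: 1571 (inert)
  CO₂: 0 + 2(46.52) = 93.03
  H₂O: 0 + 3(46.52) = 139.5
Dry total = 1936 kmol/h; y_O₂ (dry) = 254.8 / 1936 = 0.1316.

0.132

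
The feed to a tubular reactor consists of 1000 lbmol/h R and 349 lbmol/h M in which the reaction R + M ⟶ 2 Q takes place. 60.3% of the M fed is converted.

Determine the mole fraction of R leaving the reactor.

M reacted = 0.603 × 349 = 210.4 lbmol/h; ν_M = −1, so ξ = 210.4/1 = 210.4 lbmol/h.
Outlet amounts (n = n₀ + ν ξ):
  R: 1000 − 1(210.4) = 789.6
  M: 349 − 1(210.4) = 138.6
  Q: 0 + 2(210.4) = 420.9
Total out = 1349 lbmol/h; y_R = 789.6 / 1349 = 0.5853.

0.585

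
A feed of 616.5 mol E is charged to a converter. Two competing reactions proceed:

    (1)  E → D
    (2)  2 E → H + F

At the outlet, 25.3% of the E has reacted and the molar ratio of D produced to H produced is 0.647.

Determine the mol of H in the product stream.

Conversion of E: E consumed = 0.253 × 616.5 = 156 mol = 1ξ₁ + 2ξ₂.
Selectivity: 1ξ₁ / (1ξ₂) = 0.647 → ξ₁ = 0.647 ξ₂.
Substitute: (1·0.647 + 2) ξ₂ = 156 → ξ₂ = 58.93 mol, ξ₁ = 38.12 mol.
Outlet amounts (n = n₀ + Σ ν·ξ):
  E: 616.5 − 1(38.12) − 2(58.93) = 460.5
  D: 0 + 1(38.12) = 38.12
  H: 0 + 1(58.93) = 58.93
  F: 0 + 1(58.93) = 58.93

58.9 mol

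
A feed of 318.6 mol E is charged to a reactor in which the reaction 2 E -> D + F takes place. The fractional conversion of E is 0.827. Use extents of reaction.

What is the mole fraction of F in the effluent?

0.413

E reacted = 0.827 × 318.6 = 263.5 mol; ν_E = −2, so ξ = 263.5/2 = 131.7 mol.
Outlet amounts (n = n₀ + ν ξ):
  E: 318.6 − 2(131.7) = 55.12
  D: 0 + 1(131.7) = 131.7
  F: 0 + 1(131.7) = 131.7
Total out = 318.6 mol; y_F = 131.7 / 318.6 = 0.4135.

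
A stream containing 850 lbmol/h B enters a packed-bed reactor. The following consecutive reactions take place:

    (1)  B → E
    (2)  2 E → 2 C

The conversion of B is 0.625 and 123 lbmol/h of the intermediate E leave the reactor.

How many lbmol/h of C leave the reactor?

Conversion of B: B consumed = 1ξ₁ = 0.625 × 850 → ξ₁ = 531.2 lbmol/h.
E balance: n_E = 0 + 1ξ₁ − 2ξ₂ = 123 → ξ₂ = (1·531.2 − 123)/2 = 204.1 lbmol/h.
Outlet amounts (n = n₀ + Σ ν·ξ):
  B: 850 − 1(531.2) = 318.8
  E: 0 + 1(531.2) − 2(204.1) = 123
  C: 0 + 2(204.1) = 408.2

408 lbmol/h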